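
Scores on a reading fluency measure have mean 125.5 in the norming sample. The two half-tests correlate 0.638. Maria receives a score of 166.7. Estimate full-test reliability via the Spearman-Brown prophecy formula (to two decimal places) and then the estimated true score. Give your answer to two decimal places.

157.64

Spearman-Brown: ρ = 2r/(1 + r) = 2(0.638)/(1 + 0.638) = 1.2760/1.638 = 0.7790 → 0.78
T̂ = 0.78(166.7) + 0.22(125.5) = 130.026 + 27.610 = 157.636 → 157.64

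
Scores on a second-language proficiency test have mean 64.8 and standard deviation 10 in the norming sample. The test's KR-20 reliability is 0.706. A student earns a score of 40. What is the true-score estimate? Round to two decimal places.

47.29

T̂ = ρX + (1 − ρ)μ
  = 0.706 × 40 + 0.294 × 64.8
  = 28.240 + 19.0512
  = 47.291
  ≈ 47.29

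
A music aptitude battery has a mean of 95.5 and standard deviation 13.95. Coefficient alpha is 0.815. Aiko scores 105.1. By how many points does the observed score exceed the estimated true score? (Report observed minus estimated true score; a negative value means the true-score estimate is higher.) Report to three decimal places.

1.776

T̂ = 0.815(105.1) + 0.185(95.5) = 85.6565 + 17.6675 = 103.32400 → 103.3240
X − T̂ = 105.1 − 103.3240 = 1.7760 → 1.776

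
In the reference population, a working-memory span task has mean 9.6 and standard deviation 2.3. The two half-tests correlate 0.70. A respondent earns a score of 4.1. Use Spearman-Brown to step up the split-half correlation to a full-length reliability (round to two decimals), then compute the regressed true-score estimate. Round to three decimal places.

5.090

Spearman-Brown: ρ = 2r/(1 + r) = 2(0.70)/(1 + 0.70) = 1.400/1.70 = 0.8235 → 0.82
T̂ = 0.82(4.1) + 0.18(9.6) = 3.362 + 1.728 = 5.0900 → 5.090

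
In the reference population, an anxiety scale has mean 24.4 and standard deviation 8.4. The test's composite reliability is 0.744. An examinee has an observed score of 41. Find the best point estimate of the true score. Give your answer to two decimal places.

36.75

T̂ = 0.744(41) + 0.256(24.4) = 30.504 + 6.2464 = 36.750 → 36.75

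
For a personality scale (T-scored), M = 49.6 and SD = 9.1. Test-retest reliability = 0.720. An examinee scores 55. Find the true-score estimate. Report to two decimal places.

Regress the observed score toward the mean by the unreliability: T̂ = 0.720·55 + 0.280·49.6 = 39.600 + 13.8880 = 53.488.

53.49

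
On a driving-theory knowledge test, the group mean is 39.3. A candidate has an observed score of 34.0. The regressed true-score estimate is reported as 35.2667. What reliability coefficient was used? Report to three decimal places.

T̂ = ρX + (1 − ρ)μ  ⇒  T̂ − μ = ρ(X − μ)
ρ = (T̂ − μ)/(X − μ) = (35.2667 − 39.3) / (34.0 − 39.3) = -4.0333 / -5.3 = 0.76100

0.761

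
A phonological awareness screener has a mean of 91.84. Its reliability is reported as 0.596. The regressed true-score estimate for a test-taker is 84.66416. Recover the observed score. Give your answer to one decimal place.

T̂ = ρX + (1 − ρ)μ  ⇒  X = (T̂ − (1 − ρ)μ) / ρ
X = (84.66416 − 0.404 × 91.84) / 0.596 = (84.66416 − 37.10336) / 0.596 = 47.56080 / 0.596 = 79.800

79.8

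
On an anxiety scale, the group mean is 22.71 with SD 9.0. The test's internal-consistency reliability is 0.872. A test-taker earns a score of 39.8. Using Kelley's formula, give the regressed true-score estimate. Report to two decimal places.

37.61

T̂ = ρX + (1 − ρ)μ
  = 0.872 × 39.8 + 0.128 × 22.71
  = 34.7056 + 2.90688
  = 37.612
  ≈ 37.61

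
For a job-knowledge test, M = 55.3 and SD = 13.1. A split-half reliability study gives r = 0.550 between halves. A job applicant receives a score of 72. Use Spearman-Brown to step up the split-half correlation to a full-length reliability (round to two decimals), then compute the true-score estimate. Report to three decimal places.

Spearman-Brown: ρ = 2r/(1 + r) = 2(0.550)/(1 + 0.550) = 1.1000/1.550 = 0.7097 → 0.71
T̂ = ρX + (1 − ρ)μ
  = 0.71 × 72 + 0.29 × 55.3
  = 51.12 + 16.037
  = 67.1570
  ≈ 67.157

67.157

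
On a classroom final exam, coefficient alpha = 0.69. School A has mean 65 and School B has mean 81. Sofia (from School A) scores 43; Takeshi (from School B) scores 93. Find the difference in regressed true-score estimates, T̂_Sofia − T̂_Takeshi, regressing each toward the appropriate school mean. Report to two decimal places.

-39.46

T̂_Sofia = 0.69(43) + 0.31(65) = 49.8200
T̂_Takeshi = 0.69(93) + 0.31(81) = 89.2800
Difference = 49.8200 − 89.2800 = -39.4600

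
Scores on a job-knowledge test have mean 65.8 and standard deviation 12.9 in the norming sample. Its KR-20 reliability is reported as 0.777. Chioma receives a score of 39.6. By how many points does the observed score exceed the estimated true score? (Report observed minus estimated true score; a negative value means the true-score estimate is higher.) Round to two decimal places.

-5.84

T̂ = 0.777(39.6) + 0.223(65.8) = 30.7692 + 14.6734 = 45.4426 → 45.443
X − T̂ = 39.6 − 45.443 = -5.843 → -5.84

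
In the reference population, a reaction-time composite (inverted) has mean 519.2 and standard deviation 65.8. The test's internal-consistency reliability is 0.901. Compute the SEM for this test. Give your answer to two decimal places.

20.70

SEM = SD · √(1 − ρ) = 65.8 × √0.099 = 65.8 × 0.3146 = 20.703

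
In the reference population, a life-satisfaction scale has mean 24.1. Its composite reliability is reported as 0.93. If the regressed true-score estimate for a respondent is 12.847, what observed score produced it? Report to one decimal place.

12.0

T̂ = ρX + (1 − ρ)μ  ⇒  X = (T̂ − (1 − ρ)μ) / ρ
X = (12.847 − 0.07 × 24.1) / 0.93 = (12.847 − 1.687) / 0.93 = 11.160 / 0.93 = 12.000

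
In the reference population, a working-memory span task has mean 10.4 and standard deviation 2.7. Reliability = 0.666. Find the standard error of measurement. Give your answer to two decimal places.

SEM = SD · √(1 − ρ) = 2.7 × √0.334 = 2.7 × 0.5779 = 1.560

1.56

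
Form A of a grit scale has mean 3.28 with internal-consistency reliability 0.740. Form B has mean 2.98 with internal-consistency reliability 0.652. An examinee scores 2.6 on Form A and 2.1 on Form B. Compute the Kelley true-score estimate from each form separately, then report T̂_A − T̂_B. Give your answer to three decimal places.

0.371

T̂_A = 0.740(2.6) + 0.260(3.28) = 2.77680
T̂_B = 0.652(2.1) + 0.348(2.98) = 2.40624
T̂_A − T̂_B = 0.37056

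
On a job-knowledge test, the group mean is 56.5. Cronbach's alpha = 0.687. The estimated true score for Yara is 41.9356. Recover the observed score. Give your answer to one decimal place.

35.3

T̂ = ρX + (1 − ρ)μ  ⇒  X = (T̂ − (1 − ρ)μ) / ρ
X = (41.9356 − 0.313 × 56.5) / 0.687 = (41.9356 − 17.6845) / 0.687 = 24.2511 / 0.687 = 35.300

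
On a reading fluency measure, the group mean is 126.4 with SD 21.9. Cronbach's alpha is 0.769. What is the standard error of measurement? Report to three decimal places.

10.526

SEM = SD · √(1 − ρ) = 21.9 × √0.231 = 21.9 × 0.4806 = 10.5257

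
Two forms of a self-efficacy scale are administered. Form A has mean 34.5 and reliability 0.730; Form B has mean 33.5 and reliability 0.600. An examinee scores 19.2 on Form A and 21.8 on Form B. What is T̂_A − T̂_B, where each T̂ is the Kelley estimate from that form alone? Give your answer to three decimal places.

-3.149

T̂_A = 0.730(19.2) + 0.270(34.5) = 23.33100
T̂_B = 0.600(21.8) + 0.400(33.5) = 26.48000
T̂_A − T̂_B = -3.14900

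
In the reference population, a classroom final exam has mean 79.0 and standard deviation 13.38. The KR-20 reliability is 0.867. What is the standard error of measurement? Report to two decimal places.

4.88

SEM = SD · √(1 − ρ) = 13.38 × √0.133 = 13.38 × 0.3647 = 4.880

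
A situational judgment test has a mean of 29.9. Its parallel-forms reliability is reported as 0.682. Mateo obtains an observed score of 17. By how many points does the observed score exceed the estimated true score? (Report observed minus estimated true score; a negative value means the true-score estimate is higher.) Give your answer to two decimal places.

T̂ = 0.682(17) + 0.318(29.9) = 11.594 + 9.5082 = 21.1022 → 21.102
X − T̂ = 17 − 21.102 = -4.102 → -4.10

-4.10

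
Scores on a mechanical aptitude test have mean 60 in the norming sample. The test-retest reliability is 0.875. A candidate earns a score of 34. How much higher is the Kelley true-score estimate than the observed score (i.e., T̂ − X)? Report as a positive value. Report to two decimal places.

3.25

T̂ = ρX + (1 − ρ)μ
  = 0.875 × 34 + 0.125 × 60
  = 29.750 + 7.500
  = 37.2500
  ≈ 37.250
T̂ − X = 37.250 − 34 = 3.250 → 3.25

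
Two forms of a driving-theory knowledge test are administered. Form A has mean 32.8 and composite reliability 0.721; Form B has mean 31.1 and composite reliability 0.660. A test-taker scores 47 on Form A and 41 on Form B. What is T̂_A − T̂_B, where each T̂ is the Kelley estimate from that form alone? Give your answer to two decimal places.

T̂_A = 0.721(47) + 0.279(32.8) = 43.0382
T̂_B = 0.660(41) + 0.340(31.1) = 37.6340
T̂_A − T̂_B = 5.4042

5.40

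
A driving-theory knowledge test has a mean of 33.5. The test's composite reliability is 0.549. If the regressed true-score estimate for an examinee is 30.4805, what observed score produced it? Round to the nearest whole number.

28

T̂ = ρX + (1 − ρ)μ  ⇒  X = (T̂ − (1 − ρ)μ) / ρ
X = (30.4805 − 0.451 × 33.5) / 0.549 = (30.4805 − 15.1085) / 0.549 = 15.3720 / 0.549 = 28.00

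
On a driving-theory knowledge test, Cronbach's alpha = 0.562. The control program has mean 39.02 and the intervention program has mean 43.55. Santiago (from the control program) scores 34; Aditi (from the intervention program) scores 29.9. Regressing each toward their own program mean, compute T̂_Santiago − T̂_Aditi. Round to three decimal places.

0.320

T̂_Santiago = 0.562(34) + 0.438(39.02) = 36.19876
T̂_Aditi = 0.562(29.9) + 0.438(43.55) = 35.87870
Difference = 36.19876 − 35.87870 = 0.32006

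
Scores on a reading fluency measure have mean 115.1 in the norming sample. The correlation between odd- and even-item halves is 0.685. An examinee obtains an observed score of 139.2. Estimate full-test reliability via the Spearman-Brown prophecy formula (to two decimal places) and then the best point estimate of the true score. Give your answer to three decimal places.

Spearman-Brown: ρ = 2r/(1 + r) = 2(0.685)/(1 + 0.685) = 1.3700/1.685 = 0.8131 → 0.81
Weight the observed score by reliability and the mean by (1 − reliability): T̂ = 0.81·139.2 + 0.19·115.1 = 112.752 + 21.869 = 134.6210.

134.621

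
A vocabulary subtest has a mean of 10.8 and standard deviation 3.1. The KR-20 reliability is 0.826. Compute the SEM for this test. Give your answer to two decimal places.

1.29

SEM = SD · √(1 − ρ) = 3.1 × √0.174 = 3.1 × 0.4171 = 1.293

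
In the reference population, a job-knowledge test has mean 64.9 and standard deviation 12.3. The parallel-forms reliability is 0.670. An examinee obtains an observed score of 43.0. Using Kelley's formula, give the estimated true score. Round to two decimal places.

50.23

T̂ = 0.670(43.0) + 0.330(64.9) = 28.8100 + 21.4170 = 50.227 → 50.23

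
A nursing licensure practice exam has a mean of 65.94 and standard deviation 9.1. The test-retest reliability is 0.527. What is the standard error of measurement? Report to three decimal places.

6.259

SEM = SD · √(1 − ρ) = 9.1 × √0.473 = 9.1 × 0.6877 = 6.2585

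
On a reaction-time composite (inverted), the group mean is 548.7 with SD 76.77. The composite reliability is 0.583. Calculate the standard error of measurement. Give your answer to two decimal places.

SEM = SD · √(1 − ρ) = 76.77 × √0.417 = 76.77 × 0.6458 = 49.575

49.57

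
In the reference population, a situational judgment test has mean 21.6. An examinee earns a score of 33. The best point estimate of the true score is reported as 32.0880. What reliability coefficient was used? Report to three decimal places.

0.920

T̂ = ρX + (1 − ρ)μ  ⇒  T̂ − μ = ρ(X − μ)
ρ = (T̂ − μ)/(X − μ) = (32.0880 − 21.6) / (33 − 21.6) = 10.4880 / 11.4 = 0.92000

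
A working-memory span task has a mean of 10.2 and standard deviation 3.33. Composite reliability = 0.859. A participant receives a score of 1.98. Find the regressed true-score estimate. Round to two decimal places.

Regress the observed score toward the mean by the unreliability: T̂ = 0.859·1.98 + 0.141·10.2 = 1.70082 + 1.4382 = 3.139.

3.14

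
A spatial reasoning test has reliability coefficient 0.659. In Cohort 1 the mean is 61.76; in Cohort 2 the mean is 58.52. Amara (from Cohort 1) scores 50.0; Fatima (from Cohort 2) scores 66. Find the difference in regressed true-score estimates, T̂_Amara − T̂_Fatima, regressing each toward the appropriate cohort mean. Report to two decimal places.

-9.44

T̂_Amara = 0.659(50.0) + 0.341(61.76) = 54.0102
T̂_Fatima = 0.659(66) + 0.341(58.52) = 63.4493
Difference = 54.0102 − 63.4493 = -9.4392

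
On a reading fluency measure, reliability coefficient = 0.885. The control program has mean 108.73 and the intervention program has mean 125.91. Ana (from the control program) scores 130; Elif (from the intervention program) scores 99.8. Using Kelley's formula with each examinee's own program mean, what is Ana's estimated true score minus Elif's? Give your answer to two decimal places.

T̂_Ana = 0.885(130) + 0.115(108.73) = 127.5540
T̂_Elif = 0.885(99.8) + 0.115(125.91) = 102.8026
Difference = 127.5540 − 102.8026 = 24.7513

24.75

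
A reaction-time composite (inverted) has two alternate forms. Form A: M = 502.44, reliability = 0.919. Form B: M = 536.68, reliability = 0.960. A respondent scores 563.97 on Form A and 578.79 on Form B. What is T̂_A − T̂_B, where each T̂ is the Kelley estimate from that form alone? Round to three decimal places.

-18.120

T̂_A = 0.919(563.97) + 0.081(502.44) = 558.98607
T̂_B = 0.960(578.79) + 0.040(536.68) = 577.10560
T̂_A − T̂_B = -18.11953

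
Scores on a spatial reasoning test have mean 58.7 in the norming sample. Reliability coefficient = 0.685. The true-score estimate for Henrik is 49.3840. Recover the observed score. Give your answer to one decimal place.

T̂ = ρX + (1 − ρ)μ  ⇒  X = (T̂ − (1 − ρ)μ) / ρ
X = (49.3840 − 0.315 × 58.7) / 0.685 = (49.3840 − 18.4905) / 0.685 = 30.8935 / 0.685 = 45.100

45.1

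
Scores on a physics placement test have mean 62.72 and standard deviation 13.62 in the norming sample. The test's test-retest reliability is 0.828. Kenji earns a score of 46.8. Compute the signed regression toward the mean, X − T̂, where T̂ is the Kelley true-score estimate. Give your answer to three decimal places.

T̂ = ρX + (1 − ρ)μ
  = 0.828 × 46.8 + 0.172 × 62.72
  = 38.7504 + 10.78784
  = 49.53824
  ≈ 49.5382
X − T̂ = 46.8 − 49.5382 = -2.7382 → -2.738

-2.738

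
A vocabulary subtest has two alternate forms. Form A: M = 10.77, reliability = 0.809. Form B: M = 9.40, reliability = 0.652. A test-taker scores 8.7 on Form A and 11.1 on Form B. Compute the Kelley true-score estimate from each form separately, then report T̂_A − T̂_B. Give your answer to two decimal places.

-1.41

T̂_A = 0.809(8.7) + 0.191(10.77) = 9.0954
T̂_B = 0.652(11.1) + 0.348(9.40) = 10.5084
T̂_A − T̂_B = -1.4130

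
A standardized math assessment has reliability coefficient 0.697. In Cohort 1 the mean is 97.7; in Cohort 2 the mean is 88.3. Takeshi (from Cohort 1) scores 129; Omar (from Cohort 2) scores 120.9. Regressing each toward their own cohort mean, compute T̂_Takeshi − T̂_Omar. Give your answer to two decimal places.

8.49

T̂_Takeshi = 0.697(129) + 0.303(97.7) = 119.5161
T̂_Omar = 0.697(120.9) + 0.303(88.3) = 111.0222
Difference = 119.5161 − 111.0222 = 8.4939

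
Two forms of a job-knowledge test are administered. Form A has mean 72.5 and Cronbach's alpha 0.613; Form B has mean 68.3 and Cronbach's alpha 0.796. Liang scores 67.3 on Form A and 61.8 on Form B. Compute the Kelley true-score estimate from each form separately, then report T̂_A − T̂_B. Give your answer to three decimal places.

6.186

T̂_A = 0.613(67.3) + 0.387(72.5) = 69.31240
T̂_B = 0.796(61.8) + 0.204(68.3) = 63.12600
T̂_A − T̂_B = 6.18640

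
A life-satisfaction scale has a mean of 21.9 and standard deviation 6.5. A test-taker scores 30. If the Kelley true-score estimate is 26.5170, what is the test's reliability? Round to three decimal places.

0.570

T̂ = ρX + (1 − ρ)μ  ⇒  T̂ − μ = ρ(X − μ)
ρ = (T̂ − μ)/(X − μ) = (26.5170 − 21.9) / (30 − 21.9) = 4.6170 / 8.1 = 0.57000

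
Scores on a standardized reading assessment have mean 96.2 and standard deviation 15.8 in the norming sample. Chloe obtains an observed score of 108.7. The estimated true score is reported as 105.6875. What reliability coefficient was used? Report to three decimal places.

0.759

T̂ = ρX + (1 − ρ)μ  ⇒  T̂ − μ = ρ(X − μ)
ρ = (T̂ − μ)/(X − μ) = (105.6875 − 96.2) / (108.7 − 96.2) = 9.4875 / 12.5 = 0.75900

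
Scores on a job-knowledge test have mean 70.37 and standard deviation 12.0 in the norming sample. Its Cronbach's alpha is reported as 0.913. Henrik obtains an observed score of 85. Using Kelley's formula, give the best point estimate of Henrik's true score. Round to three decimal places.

83.727

Regress the observed score toward the mean by the unreliability: T̂ = 0.913·85 + 0.087·70.37 = 77.605 + 6.12219 = 83.7272.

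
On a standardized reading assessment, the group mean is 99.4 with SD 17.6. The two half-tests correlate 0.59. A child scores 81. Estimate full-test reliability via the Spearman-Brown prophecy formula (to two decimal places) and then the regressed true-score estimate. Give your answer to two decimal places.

Spearman-Brown: ρ = 2r/(1 + r) = 2(0.59)/(1 + 0.59) = 1.180/1.59 = 0.7421 → 0.74
T̂ = ρX + (1 − ρ)μ
  = 0.74 × 81 + 0.26 × 99.4
  = 59.94 + 25.844
  = 85.784
  ≈ 85.78

85.78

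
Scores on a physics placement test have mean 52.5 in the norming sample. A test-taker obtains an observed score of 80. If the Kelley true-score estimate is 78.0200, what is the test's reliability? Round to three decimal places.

T̂ = ρX + (1 − ρ)μ  ⇒  T̂ − μ = ρ(X − μ)
ρ = (T̂ − μ)/(X − μ) = (78.0200 − 52.5) / (80 − 52.5) = 25.5200 / 27.5 = 0.92800

0.928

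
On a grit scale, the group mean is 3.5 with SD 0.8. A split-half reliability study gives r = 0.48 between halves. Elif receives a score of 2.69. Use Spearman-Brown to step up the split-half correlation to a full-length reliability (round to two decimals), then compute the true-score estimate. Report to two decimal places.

Spearman-Brown: ρ = 2r/(1 + r) = 2(0.48)/(1 + 0.48) = 0.960/1.48 = 0.6486 → 0.65
Kelley's formula gives T̂ = 0.65·2.69 + 0.35·3.5 = 1.7485 + 1.225 = 2.973.

2.97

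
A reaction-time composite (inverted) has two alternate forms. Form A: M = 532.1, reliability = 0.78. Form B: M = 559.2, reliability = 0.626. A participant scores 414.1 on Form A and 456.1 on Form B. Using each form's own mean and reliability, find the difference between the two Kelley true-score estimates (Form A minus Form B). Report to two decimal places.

T̂_A = 0.78(414.1) + 0.22(532.1) = 440.0600
T̂_B = 0.626(456.1) + 0.374(559.2) = 494.6594
T̂_A − T̂_B = -54.5994

-54.60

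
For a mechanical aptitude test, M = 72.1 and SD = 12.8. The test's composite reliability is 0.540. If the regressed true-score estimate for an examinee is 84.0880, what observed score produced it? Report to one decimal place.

T̂ = ρX + (1 − ρ)μ  ⇒  X = (T̂ − (1 − ρ)μ) / ρ
X = (84.0880 − 0.460 × 72.1) / 0.540 = (84.0880 − 33.1660) / 0.540 = 50.9220 / 0.540 = 94.300

94.3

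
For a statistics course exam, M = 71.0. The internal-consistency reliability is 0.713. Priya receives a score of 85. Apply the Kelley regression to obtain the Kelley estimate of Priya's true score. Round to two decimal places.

Weight the observed score by reliability and the mean by (1 − reliability): T̂ = 0.713·85 + 0.287·71.0 = 60.605 + 20.3770 = 80.982.

80.98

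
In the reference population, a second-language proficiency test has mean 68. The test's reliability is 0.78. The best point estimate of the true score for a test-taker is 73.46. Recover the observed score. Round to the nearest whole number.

T̂ = ρX + (1 − ρ)μ  ⇒  X = (T̂ − (1 − ρ)μ) / ρ
X = (73.46 − 0.22 × 68) / 0.78 = (73.46 − 14.96) / 0.78 = 58.50 / 0.78 = 75.00

75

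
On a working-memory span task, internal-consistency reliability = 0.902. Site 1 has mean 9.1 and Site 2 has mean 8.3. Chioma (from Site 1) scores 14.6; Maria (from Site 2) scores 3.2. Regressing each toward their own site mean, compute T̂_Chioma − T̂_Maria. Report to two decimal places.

T̂_Chioma = 0.902(14.6) + 0.098(9.1) = 14.0610
T̂_Maria = 0.902(3.2) + 0.098(8.3) = 3.6998
Difference = 14.0610 − 3.6998 = 10.3612

10.36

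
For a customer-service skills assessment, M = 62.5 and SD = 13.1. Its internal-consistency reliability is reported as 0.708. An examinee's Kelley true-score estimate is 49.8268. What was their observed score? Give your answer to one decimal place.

44.6

T̂ = ρX + (1 − ρ)μ  ⇒  X = (T̂ − (1 − ρ)μ) / ρ
X = (49.8268 − 0.292 × 62.5) / 0.708 = (49.8268 − 18.2500) / 0.708 = 31.5768 / 0.708 = 44.600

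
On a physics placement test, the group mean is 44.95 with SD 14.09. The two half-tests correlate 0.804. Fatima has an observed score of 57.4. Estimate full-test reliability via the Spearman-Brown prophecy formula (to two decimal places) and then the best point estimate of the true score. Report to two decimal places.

Spearman-Brown: ρ = 2r/(1 + r) = 2(0.804)/(1 + 0.804) = 1.6080/1.804 = 0.8914 → 0.89
T̂ = ρX + (1 − ρ)μ
  = 0.89 × 57.4 + 0.11 × 44.95
  = 51.086 + 4.9445
  = 56.030
  ≈ 56.03

56.03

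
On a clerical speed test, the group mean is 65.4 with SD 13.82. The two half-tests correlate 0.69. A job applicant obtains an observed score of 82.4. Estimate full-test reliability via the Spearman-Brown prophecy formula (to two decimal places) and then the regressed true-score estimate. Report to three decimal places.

Spearman-Brown: ρ = 2r/(1 + r) = 2(0.69)/(1 + 0.69) = 1.380/1.69 = 0.8166 → 0.82
Regress the observed score toward the mean by the unreliability: T̂ = 0.82·82.4 + 0.18·65.4 = 67.568 + 11.772 = 79.3400.

79.340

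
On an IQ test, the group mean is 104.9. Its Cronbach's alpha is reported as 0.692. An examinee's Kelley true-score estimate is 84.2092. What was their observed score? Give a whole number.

T̂ = ρX + (1 − ρ)μ  ⇒  X = (T̂ − (1 − ρ)μ) / ρ
X = (84.2092 − 0.308 × 104.9) / 0.692 = (84.2092 − 32.3092) / 0.692 = 51.9000 / 0.692 = 75.00

75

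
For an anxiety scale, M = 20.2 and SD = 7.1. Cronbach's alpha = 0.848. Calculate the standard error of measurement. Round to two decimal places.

2.77

SEM = SD · √(1 − ρ) = 7.1 × √0.152 = 7.1 × 0.3899 = 2.768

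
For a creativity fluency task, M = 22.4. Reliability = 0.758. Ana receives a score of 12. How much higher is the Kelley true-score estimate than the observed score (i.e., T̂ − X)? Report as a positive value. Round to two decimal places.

T̂ = 0.758(12) + 0.242(22.4) = 9.096 + 5.4208 = 14.5168 → 14.517
T̂ − X = 14.517 − 12 = 2.517 → 2.52

2.52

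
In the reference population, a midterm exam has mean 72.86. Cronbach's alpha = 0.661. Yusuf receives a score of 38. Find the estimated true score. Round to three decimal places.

T̂ = ρX + (1 − ρ)μ
  = 0.661 × 38 + 0.339 × 72.86
  = 25.118 + 24.69954
  = 49.8175
  ≈ 49.818

49.818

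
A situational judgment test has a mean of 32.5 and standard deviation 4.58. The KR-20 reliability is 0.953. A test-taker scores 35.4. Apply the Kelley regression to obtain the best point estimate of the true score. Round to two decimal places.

35.26

T̂ = 0.953(35.4) + 0.047(32.5) = 33.7362 + 1.5275 = 35.264 → 35.26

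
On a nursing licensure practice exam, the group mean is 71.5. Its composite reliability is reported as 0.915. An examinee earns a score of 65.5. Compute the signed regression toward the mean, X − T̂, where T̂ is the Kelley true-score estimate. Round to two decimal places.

T̂ = 0.915(65.5) + 0.085(71.5) = 59.9325 + 6.0775 = 66.0100 → 66.010
X − T̂ = 65.5 − 66.010 = -0.510 → -0.51

-0.51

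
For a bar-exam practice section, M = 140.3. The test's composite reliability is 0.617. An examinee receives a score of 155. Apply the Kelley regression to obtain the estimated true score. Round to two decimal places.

149.37

T̂ = 0.617(155) + 0.383(140.3) = 95.635 + 53.7349 = 149.370 → 149.37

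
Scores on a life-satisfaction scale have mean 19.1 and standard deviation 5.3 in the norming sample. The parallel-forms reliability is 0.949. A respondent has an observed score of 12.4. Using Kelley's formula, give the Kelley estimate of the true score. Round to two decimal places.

12.74

T̂ = 0.949(12.4) + 0.051(19.1) = 11.7676 + 0.9741 = 12.742 → 12.74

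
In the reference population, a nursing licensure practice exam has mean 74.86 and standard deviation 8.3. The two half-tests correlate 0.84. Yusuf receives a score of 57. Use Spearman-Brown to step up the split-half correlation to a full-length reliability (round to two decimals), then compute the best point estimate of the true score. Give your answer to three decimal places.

Spearman-Brown: ρ = 2r/(1 + r) = 2(0.84)/(1 + 0.84) = 1.680/1.84 = 0.9130 → 0.91
T̂ = 0.91(57) + 0.09(74.86) = 51.87 + 6.7374 = 58.6074 → 58.607

58.607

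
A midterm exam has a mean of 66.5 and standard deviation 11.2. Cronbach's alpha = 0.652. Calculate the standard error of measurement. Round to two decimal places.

SEM = SD · √(1 − ρ) = 11.2 × √0.348 = 11.2 × 0.5899 = 6.607

6.61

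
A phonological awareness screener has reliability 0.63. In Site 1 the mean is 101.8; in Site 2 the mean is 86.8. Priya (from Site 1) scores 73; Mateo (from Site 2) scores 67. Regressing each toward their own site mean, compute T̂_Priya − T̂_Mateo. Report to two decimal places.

9.33

T̂_Priya = 0.63(73) + 0.37(101.8) = 83.6560
T̂_Mateo = 0.63(67) + 0.37(86.8) = 74.3260
Difference = 83.6560 − 74.3260 = 9.3300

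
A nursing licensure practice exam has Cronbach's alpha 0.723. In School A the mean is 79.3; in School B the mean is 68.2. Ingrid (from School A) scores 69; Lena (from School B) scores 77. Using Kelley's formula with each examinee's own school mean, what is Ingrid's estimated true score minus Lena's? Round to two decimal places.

-2.71

T̂_Ingrid = 0.723(69) + 0.277(79.3) = 71.8531
T̂_Lena = 0.723(77) + 0.277(68.2) = 74.5624
Difference = 71.8531 − 74.5624 = -2.7093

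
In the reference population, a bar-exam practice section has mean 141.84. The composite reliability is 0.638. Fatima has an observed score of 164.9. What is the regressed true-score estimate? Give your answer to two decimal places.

156.55

T̂ = 0.638(164.9) + 0.362(141.84) = 105.2062 + 51.34608 = 156.552 → 156.55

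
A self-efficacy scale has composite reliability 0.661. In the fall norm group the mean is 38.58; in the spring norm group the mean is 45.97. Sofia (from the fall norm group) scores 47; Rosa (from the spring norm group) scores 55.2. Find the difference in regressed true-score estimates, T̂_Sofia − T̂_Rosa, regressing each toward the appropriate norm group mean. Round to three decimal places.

-7.925

T̂_Sofia = 0.661(47) + 0.339(38.58) = 44.14562
T̂_Rosa = 0.661(55.2) + 0.339(45.97) = 52.07103
Difference = 44.14562 − 52.07103 = -7.92541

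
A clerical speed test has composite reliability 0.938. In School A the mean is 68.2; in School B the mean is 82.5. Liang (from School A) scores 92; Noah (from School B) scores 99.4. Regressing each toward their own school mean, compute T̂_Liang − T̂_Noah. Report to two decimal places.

T̂_Liang = 0.938(92) + 0.062(68.2) = 90.5244
T̂_Noah = 0.938(99.4) + 0.062(82.5) = 98.3522
Difference = 90.5244 − 98.3522 = -7.8278

-7.83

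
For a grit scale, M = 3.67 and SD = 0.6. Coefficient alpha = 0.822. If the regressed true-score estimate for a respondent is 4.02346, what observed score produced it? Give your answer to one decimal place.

T̂ = ρX + (1 − ρ)μ  ⇒  X = (T̂ − (1 − ρ)μ) / ρ
X = (4.02346 − 0.178 × 3.67) / 0.822 = (4.02346 − 0.65326) / 0.822 = 3.37020 / 0.822 = 4.100

4.1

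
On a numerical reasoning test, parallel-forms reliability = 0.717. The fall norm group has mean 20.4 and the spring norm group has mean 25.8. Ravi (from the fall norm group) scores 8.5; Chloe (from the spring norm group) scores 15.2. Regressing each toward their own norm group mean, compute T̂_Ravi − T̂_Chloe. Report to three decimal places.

-6.332

T̂_Ravi = 0.717(8.5) + 0.283(20.4) = 11.86770
T̂_Chloe = 0.717(15.2) + 0.283(25.8) = 18.19980
Difference = 11.86770 − 18.19980 = -6.33210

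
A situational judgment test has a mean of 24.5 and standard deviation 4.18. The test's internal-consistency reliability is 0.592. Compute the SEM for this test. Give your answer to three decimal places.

SEM = SD · √(1 − ρ) = 4.18 × √0.408 = 4.18 × 0.6387 = 2.6700

2.670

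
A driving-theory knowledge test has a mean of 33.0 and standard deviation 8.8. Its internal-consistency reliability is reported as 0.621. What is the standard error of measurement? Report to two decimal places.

SEM = SD · √(1 − ρ) = 8.8 × √0.379 = 8.8 × 0.6156 = 5.418

5.42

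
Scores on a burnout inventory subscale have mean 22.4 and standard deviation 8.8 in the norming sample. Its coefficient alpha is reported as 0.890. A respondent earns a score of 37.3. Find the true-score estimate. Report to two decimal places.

T̂ = ρX + (1 − ρ)μ
  = 0.890 × 37.3 + 0.110 × 22.4
  = 33.1970 + 2.4640
  = 35.661
  ≈ 35.66

35.66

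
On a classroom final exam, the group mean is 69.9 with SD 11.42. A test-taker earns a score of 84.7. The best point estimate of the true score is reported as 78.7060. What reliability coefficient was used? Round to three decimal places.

0.595

T̂ = ρX + (1 − ρ)μ  ⇒  T̂ − μ = ρ(X − μ)
ρ = (T̂ − μ)/(X − μ) = (78.7060 − 69.9) / (84.7 − 69.9) = 8.8060 / 14.8 = 0.59500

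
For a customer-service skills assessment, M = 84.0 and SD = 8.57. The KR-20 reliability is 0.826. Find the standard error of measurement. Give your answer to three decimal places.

SEM = SD · √(1 − ρ) = 8.57 × √0.174 = 8.57 × 0.4171 = 3.5748

3.575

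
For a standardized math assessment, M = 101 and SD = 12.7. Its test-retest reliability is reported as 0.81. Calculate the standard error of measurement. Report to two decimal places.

SEM = SD · √(1 − ρ) = 12.7 × √0.19 = 12.7 × 0.4359 = 5.536

5.54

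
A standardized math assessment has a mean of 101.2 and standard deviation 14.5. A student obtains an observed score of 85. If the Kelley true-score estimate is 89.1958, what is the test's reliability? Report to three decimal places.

0.741

T̂ = ρX + (1 − ρ)μ  ⇒  T̂ − μ = ρ(X − μ)
ρ = (T̂ − μ)/(X − μ) = (89.1958 − 101.2) / (85 − 101.2) = -12.0042 / -16.2 = 0.74100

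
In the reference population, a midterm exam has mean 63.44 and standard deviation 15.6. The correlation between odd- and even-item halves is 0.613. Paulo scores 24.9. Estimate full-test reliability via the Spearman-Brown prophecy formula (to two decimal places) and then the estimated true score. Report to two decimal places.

34.15

Spearman-Brown: ρ = 2r/(1 + r) = 2(0.613)/(1 + 0.613) = 1.2260/1.613 = 0.7601 → 0.76
T̂ = ρX + (1 − ρ)μ
  = 0.76 × 24.9 + 0.24 × 63.44
  = 18.924 + 15.2256
  = 34.150
  ≈ 34.15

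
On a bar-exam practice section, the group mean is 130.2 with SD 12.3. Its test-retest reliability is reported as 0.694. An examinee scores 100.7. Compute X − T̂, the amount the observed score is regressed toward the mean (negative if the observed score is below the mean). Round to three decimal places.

-9.027

T̂ = 0.694(100.7) + 0.306(130.2) = 69.8858 + 39.8412 = 109.72700 → 109.7270
X − T̂ = 100.7 − 109.7270 = -9.0270 → -9.027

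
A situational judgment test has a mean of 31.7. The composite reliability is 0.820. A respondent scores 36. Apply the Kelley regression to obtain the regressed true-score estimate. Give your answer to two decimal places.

35.23

T̂ = ρX + (1 − ρ)μ
  = 0.820 × 36 + 0.180 × 31.7
  = 29.520 + 5.7060
  = 35.226
  ≈ 35.23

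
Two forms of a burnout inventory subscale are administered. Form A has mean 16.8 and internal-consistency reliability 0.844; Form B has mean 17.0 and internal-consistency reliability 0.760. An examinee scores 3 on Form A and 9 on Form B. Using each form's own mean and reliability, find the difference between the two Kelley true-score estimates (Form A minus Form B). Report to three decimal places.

-5.767

T̂_A = 0.844(3) + 0.156(16.8) = 5.15280
T̂_B = 0.760(9) + 0.240(17.0) = 10.92000
T̂_A − T̂_B = -5.76720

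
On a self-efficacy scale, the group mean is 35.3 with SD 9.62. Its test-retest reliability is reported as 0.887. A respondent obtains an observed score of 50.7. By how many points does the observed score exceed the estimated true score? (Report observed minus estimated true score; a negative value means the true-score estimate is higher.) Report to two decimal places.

Weight the observed score by reliability and the mean by (1 − reliability): T̂ = 0.887·50.7 + 0.113·35.3 = 44.9709 + 3.9889 = 48.9598.
X − T̂ = 50.7 − 48.960 = 1.740 → 1.74

1.74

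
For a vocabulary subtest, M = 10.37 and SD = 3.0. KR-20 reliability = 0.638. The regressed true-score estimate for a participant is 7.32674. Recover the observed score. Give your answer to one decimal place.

T̂ = ρX + (1 − ρ)μ  ⇒  X = (T̂ − (1 − ρ)μ) / ρ
X = (7.32674 − 0.362 × 10.37) / 0.638 = (7.32674 − 3.75394) / 0.638 = 3.57280 / 0.638 = 5.600

5.6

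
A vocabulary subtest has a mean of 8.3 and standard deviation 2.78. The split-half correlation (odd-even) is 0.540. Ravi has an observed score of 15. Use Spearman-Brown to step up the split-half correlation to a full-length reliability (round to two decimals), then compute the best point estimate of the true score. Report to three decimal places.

Spearman-Brown: ρ = 2r/(1 + r) = 2(0.540)/(1 + 0.540) = 1.0800/1.540 = 0.7013 → 0.70
Regress the observed score toward the mean by the unreliability: T̂ = 0.70·15 + 0.30·8.3 = 10.50 + 2.490 = 12.9900.

12.990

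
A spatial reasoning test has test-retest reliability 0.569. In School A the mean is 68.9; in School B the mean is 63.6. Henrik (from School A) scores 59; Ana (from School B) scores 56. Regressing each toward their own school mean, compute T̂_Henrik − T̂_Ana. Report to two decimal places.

T̂_Henrik = 0.569(59) + 0.431(68.9) = 63.2669
T̂_Ana = 0.569(56) + 0.431(63.6) = 59.2756
Difference = 63.2669 − 59.2756 = 3.9913

3.99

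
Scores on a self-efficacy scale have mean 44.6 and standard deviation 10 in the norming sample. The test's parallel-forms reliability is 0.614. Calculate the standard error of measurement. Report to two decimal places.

SEM = SD · √(1 − ρ) = 10 × √0.386 = 10 × 0.6213 = 6.213

6.21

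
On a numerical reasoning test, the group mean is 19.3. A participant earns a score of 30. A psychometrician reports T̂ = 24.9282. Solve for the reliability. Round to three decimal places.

0.526

T̂ = ρX + (1 − ρ)μ  ⇒  T̂ − μ = ρ(X − μ)
ρ = (T̂ − μ)/(X − μ) = (24.9282 − 19.3) / (30 − 19.3) = 5.6282 / 10.7 = 0.52600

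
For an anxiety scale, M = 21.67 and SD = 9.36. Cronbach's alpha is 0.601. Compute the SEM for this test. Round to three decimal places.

5.912

SEM = SD · √(1 − ρ) = 9.36 × √0.399 = 9.36 × 0.6317 = 5.9124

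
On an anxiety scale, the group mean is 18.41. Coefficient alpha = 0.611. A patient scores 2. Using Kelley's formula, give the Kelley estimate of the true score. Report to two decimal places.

8.38

T̂ = 0.611(2) + 0.389(18.41) = 1.222 + 7.16149 = 8.383 → 8.38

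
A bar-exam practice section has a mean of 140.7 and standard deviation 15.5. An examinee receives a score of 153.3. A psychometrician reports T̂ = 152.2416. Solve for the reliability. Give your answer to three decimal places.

0.916

T̂ = ρX + (1 − ρ)μ  ⇒  T̂ − μ = ρ(X − μ)
ρ = (T̂ − μ)/(X − μ) = (152.2416 − 140.7) / (153.3 − 140.7) = 11.5416 / 12.6 = 0.91600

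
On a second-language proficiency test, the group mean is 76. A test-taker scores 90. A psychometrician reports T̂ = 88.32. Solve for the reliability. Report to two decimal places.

0.88

T̂ = ρX + (1 − ρ)μ  ⇒  T̂ − μ = ρ(X − μ)
ρ = (T̂ − μ)/(X − μ) = (88.32 − 76) / (90 − 76) = 12.32 / 14.0 = 0.8800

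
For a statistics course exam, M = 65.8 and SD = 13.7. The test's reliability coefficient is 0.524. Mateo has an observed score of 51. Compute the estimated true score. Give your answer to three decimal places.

T̂ = 0.524(51) + 0.476(65.8) = 26.724 + 31.3208 = 58.0448 → 58.045

58.045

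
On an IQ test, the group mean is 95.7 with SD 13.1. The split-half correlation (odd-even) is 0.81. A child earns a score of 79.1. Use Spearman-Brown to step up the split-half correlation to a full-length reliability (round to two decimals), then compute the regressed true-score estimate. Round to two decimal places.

Spearman-Brown: ρ = 2r/(1 + r) = 2(0.81)/(1 + 0.81) = 1.620/1.81 = 0.8950 → 0.90
Kelley's formula gives T̂ = 0.90·79.1 + 0.10·95.7 = 71.190 + 9.570 = 80.760.

80.76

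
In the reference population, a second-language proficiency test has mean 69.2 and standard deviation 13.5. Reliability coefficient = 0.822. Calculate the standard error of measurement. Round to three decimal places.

SEM = SD · √(1 − ρ) = 13.5 × √0.178 = 13.5 × 0.4219 = 5.6957

5.696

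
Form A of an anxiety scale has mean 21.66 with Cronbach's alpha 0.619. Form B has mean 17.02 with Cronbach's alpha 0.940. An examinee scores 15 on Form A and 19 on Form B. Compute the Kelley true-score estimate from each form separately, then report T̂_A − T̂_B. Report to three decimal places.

-1.344

T̂_A = 0.619(15) + 0.381(21.66) = 17.53746
T̂_B = 0.940(19) + 0.060(17.02) = 18.88120
T̂_A − T̂_B = -1.34374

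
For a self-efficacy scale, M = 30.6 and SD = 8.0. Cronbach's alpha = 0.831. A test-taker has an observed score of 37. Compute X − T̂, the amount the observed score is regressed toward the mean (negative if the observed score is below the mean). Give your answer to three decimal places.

T̂ = 0.831(37) + 0.169(30.6) = 30.747 + 5.1714 = 35.91840 → 35.9184
X − T̂ = 37 − 35.9184 = 1.0816 → 1.082

1.082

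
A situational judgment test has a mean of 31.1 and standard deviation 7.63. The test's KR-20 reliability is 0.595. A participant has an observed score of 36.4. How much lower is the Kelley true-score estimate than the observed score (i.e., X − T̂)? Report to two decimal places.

2.15

Regress the observed score toward the mean by the unreliability: T̂ = 0.595·36.4 + 0.405·31.1 = 21.6580 + 12.5955 = 34.2535.
X − T̂ = 36.4 − 34.254 = 2.146 → 2.15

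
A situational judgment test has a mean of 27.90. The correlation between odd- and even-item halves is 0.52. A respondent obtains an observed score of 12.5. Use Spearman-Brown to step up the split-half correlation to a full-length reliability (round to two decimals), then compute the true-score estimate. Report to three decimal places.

17.428

Spearman-Brown: ρ = 2r/(1 + r) = 2(0.52)/(1 + 0.52) = 1.040/1.52 = 0.6842 → 0.68
T̂ = 0.68(12.5) + 0.32(27.90) = 8.500 + 8.9280 = 17.4280 → 17.428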